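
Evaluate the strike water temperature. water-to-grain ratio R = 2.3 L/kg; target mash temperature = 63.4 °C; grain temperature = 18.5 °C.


T_strike = (0.41/R)·(T_mash − T_grain) + T_mash
T_strike = (0.41/2.3)·(63.4 − 18.5) + 63.4

71.4039 °C


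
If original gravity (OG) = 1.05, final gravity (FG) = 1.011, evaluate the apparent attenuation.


AA = (OG − FG)/(OG − 1) · 100
AA = (1.05 − 1.011)/(1.05 − 1) · 100

78.0000 %


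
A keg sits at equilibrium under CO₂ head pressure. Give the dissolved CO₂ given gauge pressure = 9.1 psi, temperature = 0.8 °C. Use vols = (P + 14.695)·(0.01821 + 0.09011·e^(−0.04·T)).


vols = (9.1 + 14.695)·(0.01821 + 0.09011·e^(−0.04·0.8))

2.5099 volumes


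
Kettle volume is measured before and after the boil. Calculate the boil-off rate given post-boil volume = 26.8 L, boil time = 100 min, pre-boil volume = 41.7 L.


rate = (V_pre − V_post) / (t_min/60)
rate = (41.7 − 26.8) / (100/60)

8.9400 L/hr


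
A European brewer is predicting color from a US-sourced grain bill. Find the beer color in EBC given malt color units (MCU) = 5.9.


SRM = 1.4922·MCU^0.6859;  EBC = SRM·1.97
SRM = 1.4922·5.9^0.6859 = 5.0414
EBC = 5.0414·1.97

9.9316 EBC


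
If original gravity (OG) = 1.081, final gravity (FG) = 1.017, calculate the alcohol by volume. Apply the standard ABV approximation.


ABV = (OG − FG) · 131.25
ABV = (1.081 − 1.017) · 131.25

8.4000 % ABV


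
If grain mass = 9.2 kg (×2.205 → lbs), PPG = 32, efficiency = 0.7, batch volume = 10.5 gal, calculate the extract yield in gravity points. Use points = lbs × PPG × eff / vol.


lbs = 9.2 × 2.205 = 20.2860
points = 20.2860 × 32 × 0.7 / 10.5

43.2768 points


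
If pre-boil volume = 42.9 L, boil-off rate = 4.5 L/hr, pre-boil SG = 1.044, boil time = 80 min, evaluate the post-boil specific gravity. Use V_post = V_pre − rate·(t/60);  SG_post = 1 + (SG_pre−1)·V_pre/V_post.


V_post = 42.9 − 4.5·(80/60) = 36.9000
SG_post = 1 + (1.044 − 1)·42.9/36.9000

1.0512


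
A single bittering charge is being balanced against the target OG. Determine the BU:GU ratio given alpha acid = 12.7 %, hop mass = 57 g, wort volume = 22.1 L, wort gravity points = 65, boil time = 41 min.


U = 1.65·0.000125^(GP/1000)·(1−e^(−0.04t))/4.15;  IBU = (α/100)·m·U·1000/V;  BU:GU = IBU/GP
U = 1.65·0.000125^(65/1000)·(1−e^(−0.04·41))/4.15 = 0.1787
IBU = (12.7/100)·57·0.1787·1000/22.1 = 58.5285
BU:GU = 58.5285/65

0.9004


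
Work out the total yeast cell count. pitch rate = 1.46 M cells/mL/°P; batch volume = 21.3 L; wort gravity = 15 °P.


cells (billions) = rate · V_L · °P
cells = 1.46 · 21.3 · 15

466.4700 billion cells


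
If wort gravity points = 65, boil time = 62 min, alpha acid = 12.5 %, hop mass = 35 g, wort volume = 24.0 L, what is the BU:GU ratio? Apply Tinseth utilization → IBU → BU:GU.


U = 1.65·0.000125^(GP/1000)·(1−e^(−0.04t))/4.15;  IBU = (α/100)·m·U·1000/V;  BU:GU = IBU/GP
U = 1.65·0.000125^(65/1000)·(1−e^(−0.04·62))/4.15 = 0.2031
IBU = (12.5/100)·35·0.2031·1000/24.0 = 37.0270
BU:GU = 37.0270/65

0.5696


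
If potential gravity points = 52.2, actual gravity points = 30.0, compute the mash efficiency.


efficiency = actual / potential × 100
efficiency = 30.0 / 52.2 × 100

57.4713 %


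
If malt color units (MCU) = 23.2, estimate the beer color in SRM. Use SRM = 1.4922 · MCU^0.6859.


SRM = 1.4922 · 23.2^0.6859

12.8948 SRM


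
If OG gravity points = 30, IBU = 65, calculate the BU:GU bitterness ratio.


BU:GU = IBU / OG_points
BU:GU = 65 / 30

2.1667


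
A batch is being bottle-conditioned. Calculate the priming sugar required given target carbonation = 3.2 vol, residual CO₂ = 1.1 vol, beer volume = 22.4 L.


sugar = (target − residual)·4.0·V
sugar = (3.2 − 1.1)·4.0·22.4

188.1600 g


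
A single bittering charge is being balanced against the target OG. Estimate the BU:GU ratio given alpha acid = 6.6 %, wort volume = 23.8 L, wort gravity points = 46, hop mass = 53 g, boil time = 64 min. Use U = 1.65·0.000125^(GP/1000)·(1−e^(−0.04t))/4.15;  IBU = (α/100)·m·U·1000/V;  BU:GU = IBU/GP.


U = 1.65·0.000125^(46/1000)·(1−e^(−0.04·64))/4.15 = 0.2426
IBU = (6.6/100)·53·0.2426·1000/23.8 = 35.6611
BU:GU = 35.6611/46

0.7752


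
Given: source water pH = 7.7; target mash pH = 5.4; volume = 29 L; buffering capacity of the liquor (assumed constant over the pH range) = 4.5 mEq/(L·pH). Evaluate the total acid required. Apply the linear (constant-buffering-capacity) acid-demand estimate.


acid = buffering capacity · (pH_source − pH_target) · V
acid = 4.5 · (7.7 − 5.4) · 29

300.1500 mEq


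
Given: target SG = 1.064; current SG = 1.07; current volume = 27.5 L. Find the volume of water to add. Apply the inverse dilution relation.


V_water = V·((SG_curr − 1)/(SG_target − 1) − 1)
V_water = 27.5·((1.07 − 1)/(1.064 − 1) − 1)

2.5781 L


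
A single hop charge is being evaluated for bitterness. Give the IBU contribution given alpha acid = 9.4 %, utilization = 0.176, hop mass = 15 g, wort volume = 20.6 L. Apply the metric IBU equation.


IBU = (α/100)·mass·U·1000 / V
IBU = (9.4/100)·15·0.176·1000 / 20.6

12.0466 IBU


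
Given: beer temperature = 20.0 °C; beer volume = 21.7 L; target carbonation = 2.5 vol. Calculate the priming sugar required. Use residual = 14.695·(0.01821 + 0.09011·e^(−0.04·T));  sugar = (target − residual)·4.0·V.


residual = 14.695·(0.01821 + 0.09011·e^(−0.04·20.0)) = 0.8626
sugar = (2.5 − 0.8626)·4.0·21.7

142.1279 g


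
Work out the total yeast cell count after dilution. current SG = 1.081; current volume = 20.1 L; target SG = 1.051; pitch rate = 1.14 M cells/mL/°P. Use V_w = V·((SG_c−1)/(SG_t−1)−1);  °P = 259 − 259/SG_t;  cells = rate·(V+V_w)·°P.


V_w = 20.1·((1.081−1)/(1.051−1)−1) = 11.8235
V_final = 20.1 + 11.8235 = 31.9235
°P = 259 − 259/1.051 = 12.5680
cells = 1.14·31.9235·12.5680

457.3861 billion cells


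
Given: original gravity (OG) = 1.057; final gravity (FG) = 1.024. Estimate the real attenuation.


AA = (OG−FG)/(OG−1)·100;  RA = AA·0.8192
AA = (1.057 − 1.024)/(1.057 − 1)·100 = 57.8947
RA = 57.8947·0.8192

47.4274 %


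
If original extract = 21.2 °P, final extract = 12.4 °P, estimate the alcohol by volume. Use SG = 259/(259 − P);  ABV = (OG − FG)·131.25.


OG = 259/(259 − 21.2) = 1.0892
FG = 259/(259 − 12.4) = 1.0503
ABV = (1.0892 − 1.0503)·131.25

5.1013 % ABV


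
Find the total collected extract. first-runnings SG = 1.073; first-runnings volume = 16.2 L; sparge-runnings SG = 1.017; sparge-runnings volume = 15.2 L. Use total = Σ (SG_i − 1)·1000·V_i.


first = (1.073 − 1)·1000·16.2 = 1182.6000
sparge = (1.017 − 1)·1000·15.2 = 258.4000
total = 1182.6000 + 258.4000

1441.0000 gravity·L


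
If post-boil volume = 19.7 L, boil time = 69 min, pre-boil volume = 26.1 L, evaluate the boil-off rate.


rate = (V_pre − V_post) / (t_min/60)
rate = (26.1 − 19.7) / (69/60)

5.5652 L/hr


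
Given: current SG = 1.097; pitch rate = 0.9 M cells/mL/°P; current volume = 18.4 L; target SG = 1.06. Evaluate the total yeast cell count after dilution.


V_w = V·((SG_c−1)/(SG_t−1)−1);  °P = 259 − 259/SG_t;  cells = rate·(V+V_w)·°P
V_w = 18.4·((1.097−1)/(1.06−1)−1) = 11.3467
V_final = 18.4 + 11.3467 = 29.7467
°P = 259 − 259/1.06 = 14.6604
cells = 0.9·29.7467·14.6604

392.4876 billion cells


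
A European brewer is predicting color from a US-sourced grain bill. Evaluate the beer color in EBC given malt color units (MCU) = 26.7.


SRM = 1.4922·MCU^0.6859;  EBC = SRM·1.97
SRM = 1.4922·26.7^0.6859 = 14.1994
EBC = 14.1994·1.97

27.9729 EBC


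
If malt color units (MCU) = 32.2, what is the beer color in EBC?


SRM = 1.4922·MCU^0.6859;  EBC = SRM·1.97
SRM = 1.4922·32.2^0.6859 = 16.1460
EBC = 16.1460·1.97

31.8077 EBC


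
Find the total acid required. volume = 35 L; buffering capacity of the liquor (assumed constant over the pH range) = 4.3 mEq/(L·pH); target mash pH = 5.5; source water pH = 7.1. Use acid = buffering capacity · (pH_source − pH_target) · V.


acid = 4.3 · (7.1 − 5.5) · 35

240.8000 mEq


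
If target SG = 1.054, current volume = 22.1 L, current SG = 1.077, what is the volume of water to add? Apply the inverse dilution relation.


V_water = V·((SG_curr − 1)/(SG_target − 1) − 1)
V_water = 22.1·((1.077 − 1)/(1.054 − 1) − 1)

9.4130 L


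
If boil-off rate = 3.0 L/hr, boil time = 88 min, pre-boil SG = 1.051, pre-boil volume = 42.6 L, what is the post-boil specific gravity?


V_post = V_pre − rate·(t/60);  SG_post = 1 + (SG_pre−1)·V_pre/V_post
V_post = 42.6 − 3.0·(88/60) = 38.2000
SG_post = 1 + (1.051 − 1)·42.6/38.2000

1.0569


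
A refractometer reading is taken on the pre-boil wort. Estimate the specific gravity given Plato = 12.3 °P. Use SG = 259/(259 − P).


SG = 259/(259 − 12.3)

1.0499


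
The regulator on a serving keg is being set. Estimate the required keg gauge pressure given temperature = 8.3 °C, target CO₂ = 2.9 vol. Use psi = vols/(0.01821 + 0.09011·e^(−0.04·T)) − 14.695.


psi = 2.9/(0.01821 + 0.09011·e^(−0.04·8.3)) − 14.695

20.3026 psi


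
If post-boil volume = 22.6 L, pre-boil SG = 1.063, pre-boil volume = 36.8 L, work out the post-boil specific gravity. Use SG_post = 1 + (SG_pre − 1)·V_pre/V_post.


pts_pre = (1.063 − 1)·1000 = 63.0000
pts_post = 63.0000·36.8/22.6 = 102.5841
SG_post = 1 + 102.5841/1000

1.1026


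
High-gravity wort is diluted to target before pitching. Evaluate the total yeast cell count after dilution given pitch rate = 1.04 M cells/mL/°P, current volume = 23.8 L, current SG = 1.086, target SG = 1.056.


V_w = V·((SG_c−1)/(SG_t−1)−1);  °P = 259 − 259/SG_t;  cells = rate·(V+V_w)·°P
V_w = 23.8·((1.086−1)/(1.056−1)−1) = 12.7500
V_final = 23.8 + 12.7500 = 36.5500
°P = 259 − 259/1.056 = 13.7348
cells = 1.04·36.5500·13.7348

522.0891 billion cells


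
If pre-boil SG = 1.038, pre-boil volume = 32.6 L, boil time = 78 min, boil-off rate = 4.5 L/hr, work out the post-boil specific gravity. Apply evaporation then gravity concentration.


V_post = V_pre − rate·(t/60);  SG_post = 1 + (SG_pre−1)·V_pre/V_post
V_post = 32.6 − 4.5·(78/60) = 26.7500
SG_post = 1 + (1.038 − 1)·32.6/26.7500

1.0463


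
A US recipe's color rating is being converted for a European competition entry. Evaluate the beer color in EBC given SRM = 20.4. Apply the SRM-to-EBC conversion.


EBC = SRM · 1.97
EBC = 20.4 · 1.97

40.1880 EBC


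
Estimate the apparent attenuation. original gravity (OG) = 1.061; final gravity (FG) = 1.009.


AA = (OG − FG)/(OG − 1) · 100
AA = (1.061 − 1.009)/(1.061 − 1) · 100

85.2459 %


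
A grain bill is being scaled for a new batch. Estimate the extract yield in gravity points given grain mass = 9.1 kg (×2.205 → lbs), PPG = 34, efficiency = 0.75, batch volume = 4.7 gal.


points = lbs × PPG × eff / vol
lbs = 9.1 × 2.205 = 20.0655
points = 20.0655 × 34 × 0.75 / 4.7

108.8660 points


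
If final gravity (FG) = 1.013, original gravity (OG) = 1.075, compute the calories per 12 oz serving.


ABW = (OG−FG)·131.25·0.79/FG;  °P = 259 − 259/SG (for OG→OE and FG→AE);  RE = 0.1808·OE + 0.8192·AE;  Cal = (6.9·ABW + 4·(RE−0.1))·FG·3.55
ABW = (1.075 − 1.013)·131.25·0.79/1.013 = 6.3461
OE = 259 − 259/1.075 = 18.0698 °P
AE = 259 − 259/1.013 = 3.3238 °P
RE = 0.1808·18.0698 + 0.8192·3.3238 = 5.9899 °P
Cal = (6.9·6.3461 + 4·(5.9899−0.1))·1.013·3.55

242.1925 kcal


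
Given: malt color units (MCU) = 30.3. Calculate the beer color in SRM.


SRM = 1.4922 · MCU^0.6859
SRM = 1.4922 · 30.3^0.6859

15.4863 SRM


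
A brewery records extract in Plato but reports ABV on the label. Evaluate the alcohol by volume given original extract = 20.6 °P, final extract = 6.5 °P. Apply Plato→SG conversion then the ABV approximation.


SG = 259/(259 − P);  ABV = (OG − FG)·131.25
OG = 259/(259 − 20.6) = 1.0864
FG = 259/(259 − 6.5) = 1.0257
ABV = (1.0864 − 1.0257)·131.25

7.9625 % ABV


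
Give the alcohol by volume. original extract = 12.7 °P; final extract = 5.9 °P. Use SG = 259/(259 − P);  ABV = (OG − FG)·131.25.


OG = 259/(259 − 12.7) = 1.0516
FG = 259/(259 − 5.9) = 1.0233
ABV = (1.0516 − 1.0233)·131.25

3.7081 % ABV


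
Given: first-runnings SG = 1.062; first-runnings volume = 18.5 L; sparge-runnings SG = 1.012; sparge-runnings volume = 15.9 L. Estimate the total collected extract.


total = Σ (SG_i − 1)·1000·V_i
first = (1.062 − 1)·1000·18.5 = 1147.0000
sparge = (1.012 − 1)·1000·15.9 = 190.8000
total = 1147.0000 + 190.8000

1337.8000 gravity·L


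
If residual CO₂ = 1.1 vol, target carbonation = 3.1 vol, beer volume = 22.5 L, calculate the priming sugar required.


sugar = (target − residual)·4.0·V
sugar = (3.1 − 1.1)·4.0·22.5

180.0000 g


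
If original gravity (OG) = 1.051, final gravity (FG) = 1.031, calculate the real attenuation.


AA = (OG−FG)/(OG−1)·100;  RA = AA·0.8192
AA = (1.051 − 1.031)/(1.051 − 1)·100 = 39.2157
RA = 39.2157·0.8192

32.1255 %


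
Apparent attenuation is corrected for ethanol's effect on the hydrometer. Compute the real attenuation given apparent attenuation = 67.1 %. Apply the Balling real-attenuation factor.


RA = AA · 0.8192
RA = 67.1 · 0.8192

54.9683 %


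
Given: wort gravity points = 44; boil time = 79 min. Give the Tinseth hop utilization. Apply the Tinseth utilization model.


U = 1.65·0.000125^(GP/1000) · (1 − e^(−0.04·t))/4.15
bigness = 1.65·0.000125^(44/1000) = 1.1111
boil_factor = (1 − e^(−0.04·79))/4.15 = 0.2307
U = 1.1111 · 0.2307

0.2564


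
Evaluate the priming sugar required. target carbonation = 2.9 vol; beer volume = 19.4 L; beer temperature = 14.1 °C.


residual = 14.695·(0.01821 + 0.09011·e^(−0.04·T));  sugar = (target − residual)·4.0·V
residual = 14.695·(0.01821 + 0.09011·e^(−0.04·14.1)) = 1.0210
sugar = (2.9 − 1.0210)·4.0·19.4

145.8141 g


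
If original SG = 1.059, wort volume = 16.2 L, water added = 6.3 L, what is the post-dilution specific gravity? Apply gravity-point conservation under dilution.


SG_new = 1 + (SG_old − 1)·V_old/(V_old + V_water)
pts = (1.059 − 1)·1000·16.2/(16.2 + 6.3) = 42.4800
SG_new = 1 + 42.4800/1000

1.0425


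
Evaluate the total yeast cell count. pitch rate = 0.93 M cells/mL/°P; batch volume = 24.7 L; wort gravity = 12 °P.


cells (billions) = rate · V_L · °P
cells = 0.93 · 24.7 · 12

275.6520 billion cells


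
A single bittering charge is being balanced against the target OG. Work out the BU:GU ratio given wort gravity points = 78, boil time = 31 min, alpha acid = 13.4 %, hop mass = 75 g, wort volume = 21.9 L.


U = 1.65·0.000125^(GP/1000)·(1−e^(−0.04t))/4.15;  IBU = (α/100)·m·U·1000/V;  BU:GU = IBU/GP
U = 1.65·0.000125^(78/1000)·(1−e^(−0.04·31))/4.15 = 0.1402
IBU = (13.4/100)·75·0.1402·1000/21.9 = 64.3208
BU:GU = 64.3208/78

0.8246


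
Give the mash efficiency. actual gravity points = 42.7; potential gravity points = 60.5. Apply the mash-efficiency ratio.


efficiency = actual / potential × 100
efficiency = 42.7 / 60.5 × 100

70.5785 %


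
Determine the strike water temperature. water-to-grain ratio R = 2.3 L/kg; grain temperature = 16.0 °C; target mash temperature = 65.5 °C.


T_strike = (0.41/R)·(T_mash − T_grain) + T_mash
T_strike = (0.41/2.3)·(65.5 − 16.0) + 65.5

74.3239 °C


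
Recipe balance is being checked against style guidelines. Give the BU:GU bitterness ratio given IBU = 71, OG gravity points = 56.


BU:GU = IBU / OG_points
BU:GU = 71 / 56

1.2679


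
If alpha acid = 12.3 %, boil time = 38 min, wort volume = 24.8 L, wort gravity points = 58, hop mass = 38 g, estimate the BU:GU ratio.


U = 1.65·0.000125^(GP/1000)·(1−e^(−0.04t))/4.15;  IBU = (α/100)·m·U·1000/V;  BU:GU = IBU/GP
U = 1.65·0.000125^(58/1000)·(1−e^(−0.04·38))/4.15 = 0.1844
IBU = (12.3/100)·38·0.1844·1000/24.8 = 34.7620
BU:GU = 34.7620/58

0.5993


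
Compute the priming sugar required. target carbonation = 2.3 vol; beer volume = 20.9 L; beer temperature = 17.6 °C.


residual = 14.695·(0.01821 + 0.09011·e^(−0.04·T));  sugar = (target − residual)·4.0·V
residual = 14.695·(0.01821 + 0.09011·e^(−0.04·17.6)) = 0.9225
sugar = (2.3 − 0.9225)·4.0·20.9

115.1563 g


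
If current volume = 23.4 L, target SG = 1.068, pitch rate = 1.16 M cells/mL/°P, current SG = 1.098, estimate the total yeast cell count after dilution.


V_w = V·((SG_c−1)/(SG_t−1)−1);  °P = 259 − 259/SG_t;  cells = rate·(V+V_w)·°P
V_w = 23.4·((1.098−1)/(1.068−1)−1) = 10.3235
V_final = 23.4 + 10.3235 = 33.7235
°P = 259 − 259/1.068 = 16.4906
cells = 1.16·33.7235·16.4906

645.1021 billion cells


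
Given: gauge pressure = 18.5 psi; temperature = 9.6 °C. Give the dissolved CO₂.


vols = (P + 14.695)·(0.01821 + 0.09011·e^(−0.04·T))
vols = (18.5 + 14.695)·(0.01821 + 0.09011·e^(−0.04·9.6))

2.6419 volumes


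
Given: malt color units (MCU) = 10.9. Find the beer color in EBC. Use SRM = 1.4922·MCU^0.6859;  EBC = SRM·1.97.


SRM = 1.4922·10.9^0.6859 = 7.6806
EBC = 7.6806·1.97

15.1309 EBC


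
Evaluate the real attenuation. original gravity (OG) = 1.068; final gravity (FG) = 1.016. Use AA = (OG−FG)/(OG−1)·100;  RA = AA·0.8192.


AA = (1.068 − 1.016)/(1.068 − 1)·100 = 76.4706
RA = 76.4706·0.8192

62.6447 %


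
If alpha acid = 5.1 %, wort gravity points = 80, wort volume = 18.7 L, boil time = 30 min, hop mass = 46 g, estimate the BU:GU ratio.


U = 1.65·0.000125^(GP/1000)·(1−e^(−0.04t))/4.15;  IBU = (α/100)·m·U·1000/V;  BU:GU = IBU/GP
U = 1.65·0.000125^(80/1000)·(1−e^(−0.04·30))/4.15 = 0.1354
IBU = (5.1/100)·46·0.1354·1000/18.7 = 16.9837
BU:GU = 16.9837/80

0.2123


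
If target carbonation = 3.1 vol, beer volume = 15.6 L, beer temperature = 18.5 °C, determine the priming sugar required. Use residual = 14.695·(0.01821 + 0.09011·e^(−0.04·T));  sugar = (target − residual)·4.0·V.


residual = 14.695·(0.01821 + 0.09011·e^(−0.04·18.5)) = 0.8994
sugar = (3.1 − 0.8994)·4.0·15.6

137.3191 g


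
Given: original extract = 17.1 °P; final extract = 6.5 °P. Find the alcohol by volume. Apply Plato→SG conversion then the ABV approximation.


SG = 259/(259 − P);  ABV = (OG − FG)·131.25
OG = 259/(259 − 17.1) = 1.0707
FG = 259/(259 − 6.5) = 1.0257
ABV = (1.0707 − 1.0257)·131.25

5.8994 % ABV


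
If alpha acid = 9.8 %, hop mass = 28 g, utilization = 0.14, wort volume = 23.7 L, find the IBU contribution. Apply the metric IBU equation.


IBU = (α/100)·mass·U·1000 / V
IBU = (9.8/100)·28·0.14·1000 / 23.7

16.2093 IBU


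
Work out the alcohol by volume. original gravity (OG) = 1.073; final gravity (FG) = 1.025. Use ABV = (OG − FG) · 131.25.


ABV = (1.073 − 1.025) · 131.25

6.3000 % ABV


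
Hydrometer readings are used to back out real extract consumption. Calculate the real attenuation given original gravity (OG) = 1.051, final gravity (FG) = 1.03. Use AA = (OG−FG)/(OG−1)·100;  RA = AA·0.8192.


AA = (1.051 − 1.03)/(1.051 − 1)·100 = 41.1765
RA = 41.1765·0.8192

33.7318 %


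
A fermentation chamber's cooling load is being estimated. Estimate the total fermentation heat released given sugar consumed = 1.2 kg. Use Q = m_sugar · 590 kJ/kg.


Q = 1.2 · 590

708.0000 kJ


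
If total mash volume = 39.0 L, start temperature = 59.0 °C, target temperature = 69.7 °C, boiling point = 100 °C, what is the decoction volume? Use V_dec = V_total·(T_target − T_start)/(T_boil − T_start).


V_dec = 39.0·(69.7 − 59.0)/(100 − 59.0)

10.1780 L


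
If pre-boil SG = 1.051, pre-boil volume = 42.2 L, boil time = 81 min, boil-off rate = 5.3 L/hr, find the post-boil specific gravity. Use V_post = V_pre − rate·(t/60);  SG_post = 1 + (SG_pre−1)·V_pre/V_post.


V_post = 42.2 − 5.3·(81/60) = 35.0450
SG_post = 1 + (1.051 − 1)·42.2/35.0450

1.0614


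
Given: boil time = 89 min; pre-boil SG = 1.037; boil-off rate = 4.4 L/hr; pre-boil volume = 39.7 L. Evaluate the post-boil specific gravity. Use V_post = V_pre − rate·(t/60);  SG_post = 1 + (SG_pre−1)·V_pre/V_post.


V_post = 39.7 − 4.4·(89/60) = 33.1733
SG_post = 1 + (1.037 − 1)·39.7/33.1733

1.0443


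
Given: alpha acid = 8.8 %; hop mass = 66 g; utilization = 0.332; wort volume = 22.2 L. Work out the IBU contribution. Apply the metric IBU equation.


IBU = (α/100)·mass·U·1000 / V
IBU = (8.8/100)·66·0.332·1000 / 22.2

86.8584 IBU


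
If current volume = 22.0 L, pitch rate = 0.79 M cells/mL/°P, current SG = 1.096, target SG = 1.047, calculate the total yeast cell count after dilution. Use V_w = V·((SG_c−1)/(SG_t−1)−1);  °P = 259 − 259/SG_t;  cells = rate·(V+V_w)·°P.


V_w = 22.0·((1.096−1)/(1.047−1)−1) = 22.9362
V_final = 22.0 + 22.9362 = 44.9362
°P = 259 − 259/1.047 = 11.6266
cells = 0.79·44.9362·11.6266

412.7377 billion cells


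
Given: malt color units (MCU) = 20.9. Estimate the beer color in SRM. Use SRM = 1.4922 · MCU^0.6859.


SRM = 1.4922 · 20.9^0.6859

12.0037 SRM


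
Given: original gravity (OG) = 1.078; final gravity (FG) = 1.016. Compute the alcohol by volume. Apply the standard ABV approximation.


ABV = (OG − FG) · 131.25
ABV = (1.078 − 1.016) · 131.25

8.1375 % ABV


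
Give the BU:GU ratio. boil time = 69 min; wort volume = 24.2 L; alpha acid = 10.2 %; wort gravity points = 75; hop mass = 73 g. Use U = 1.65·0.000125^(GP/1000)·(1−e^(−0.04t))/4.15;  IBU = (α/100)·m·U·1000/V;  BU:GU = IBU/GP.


U = 1.65·0.000125^(75/1000)·(1−e^(−0.04·69))/4.15 = 0.1898
IBU = (10.2/100)·73·0.1898·1000/24.2 = 58.4004
BU:GU = 58.4004/75

0.7787


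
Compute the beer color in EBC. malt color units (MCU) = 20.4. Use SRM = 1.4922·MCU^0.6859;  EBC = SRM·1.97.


SRM = 1.4922·20.4^0.6859 = 11.8060
EBC = 11.8060·1.97

23.2578 EBC


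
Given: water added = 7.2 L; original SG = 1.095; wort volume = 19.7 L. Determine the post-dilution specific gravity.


SG_new = 1 + (SG_old − 1)·V_old/(V_old + V_water)
pts = (1.095 − 1)·1000·19.7/(19.7 + 7.2) = 69.5725
SG_new = 1 + 69.5725/1000

1.0696


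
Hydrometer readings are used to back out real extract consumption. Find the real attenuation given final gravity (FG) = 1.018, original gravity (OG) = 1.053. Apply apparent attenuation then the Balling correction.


AA = (OG−FG)/(OG−1)·100;  RA = AA·0.8192
AA = (1.053 − 1.018)/(1.053 − 1)·100 = 66.0377
RA = 66.0377·0.8192

54.0981 %


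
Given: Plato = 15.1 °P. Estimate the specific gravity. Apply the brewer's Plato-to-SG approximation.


SG = 259/(259 − P)
SG = 259/(259 − 15.1)

1.0619


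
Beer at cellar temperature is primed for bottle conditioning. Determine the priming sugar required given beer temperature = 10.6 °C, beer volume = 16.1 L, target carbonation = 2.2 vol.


residual = 14.695·(0.01821 + 0.09011·e^(−0.04·T));  sugar = (target − residual)·4.0·V
residual = 14.695·(0.01821 + 0.09011·e^(−0.04·10.6)) = 1.1342
sugar = (2.2 − 1.1342)·4.0·16.1

68.6400 g


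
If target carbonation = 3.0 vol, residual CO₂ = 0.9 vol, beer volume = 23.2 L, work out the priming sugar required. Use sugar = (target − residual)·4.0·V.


sugar = (3.0 − 0.9)·4.0·23.2

194.8800 g


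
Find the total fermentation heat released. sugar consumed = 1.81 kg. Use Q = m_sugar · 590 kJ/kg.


Q = 1.81 · 590

1067.9000 kJ


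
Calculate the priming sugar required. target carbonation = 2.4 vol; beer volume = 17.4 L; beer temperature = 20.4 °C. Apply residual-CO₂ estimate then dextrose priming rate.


residual = 14.695·(0.01821 + 0.09011·e^(−0.04·T));  sugar = (target − residual)·4.0·V
residual = 14.695·(0.01821 + 0.09011·e^(−0.04·20.4)) = 0.8531
sugar = (2.4 − 0.8531)·4.0·17.4

107.6616 g


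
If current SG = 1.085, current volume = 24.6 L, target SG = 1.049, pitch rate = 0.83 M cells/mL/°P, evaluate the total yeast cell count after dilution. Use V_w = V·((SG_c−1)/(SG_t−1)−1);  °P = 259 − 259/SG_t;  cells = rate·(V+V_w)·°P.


V_w = 24.6·((1.085−1)/(1.049−1)−1) = 18.0735
V_final = 24.6 + 18.0735 = 42.6735
°P = 259 − 259/1.049 = 12.0982
cells = 0.83·42.6735·12.0982

428.5055 billion cells


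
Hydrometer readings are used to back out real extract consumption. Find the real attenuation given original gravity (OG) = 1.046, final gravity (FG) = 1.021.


AA = (OG−FG)/(OG−1)·100;  RA = AA·0.8192
AA = (1.046 − 1.021)/(1.046 − 1)·100 = 54.3478
RA = 54.3478·0.8192

44.5217 %


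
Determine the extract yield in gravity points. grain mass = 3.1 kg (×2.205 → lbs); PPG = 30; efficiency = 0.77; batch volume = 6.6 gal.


points = lbs × PPG × eff / vol
lbs = 3.1 × 2.205 = 6.8355
points = 6.8355 × 30 × 0.77 / 6.6

23.9243 points


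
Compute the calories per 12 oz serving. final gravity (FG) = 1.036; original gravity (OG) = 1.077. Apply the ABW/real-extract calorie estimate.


ABW = (OG−FG)·131.25·0.79/FG;  °P = 259 − 259/SG (for OG→OE and FG→AE);  RE = 0.1808·OE + 0.8192·AE;  Cal = (6.9·ABW + 4·(RE−0.1))·FG·3.55
ABW = (1.077 − 1.036)·131.25·0.79/1.036 = 4.1035
OE = 259 − 259/1.077 = 18.5172 °P
AE = 259 − 259/1.036 = 9.0000 °P
RE = 0.1808·18.5172 + 0.8192·9.0000 = 10.7207 °P
Cal = (6.9·4.1035 + 4·(10.7207−0.1))·1.036·3.55

260.3762 kcal


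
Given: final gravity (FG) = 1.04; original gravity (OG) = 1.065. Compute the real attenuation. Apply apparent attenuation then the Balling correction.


AA = (OG−FG)/(OG−1)·100;  RA = AA·0.8192
AA = (1.065 − 1.04)/(1.065 − 1)·100 = 38.4615
RA = 38.4615·0.8192

31.5077 %


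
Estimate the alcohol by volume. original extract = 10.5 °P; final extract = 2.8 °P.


SG = 259/(259 − P);  ABV = (OG − FG)·131.25
OG = 259/(259 − 10.5) = 1.0423
FG = 259/(259 − 2.8) = 1.0109
ABV = (1.0423 − 1.0109)·131.25

4.1113 % ABV


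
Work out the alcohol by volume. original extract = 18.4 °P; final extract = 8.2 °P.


SG = 259/(259 − P);  ABV = (OG − FG)·131.25
OG = 259/(259 − 18.4) = 1.0765
FG = 259/(259 − 8.2) = 1.0327
ABV = (1.0765 − 1.0327)·131.25

5.7461 % ABV


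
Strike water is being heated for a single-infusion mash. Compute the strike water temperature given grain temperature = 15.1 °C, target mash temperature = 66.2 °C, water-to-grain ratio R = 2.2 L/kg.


T_strike = (0.41/R)·(T_mash − T_grain) + T_mash
T_strike = (0.41/2.2)·(66.2 − 15.1) + 66.2

75.7232 °C


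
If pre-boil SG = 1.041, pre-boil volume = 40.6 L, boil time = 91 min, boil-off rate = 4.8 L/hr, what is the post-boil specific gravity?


V_post = V_pre − rate·(t/60);  SG_post = 1 + (SG_pre−1)·V_pre/V_post
V_post = 40.6 − 4.8·(91/60) = 33.3200
SG_post = 1 + (1.041 − 1)·40.6/33.3200

1.0500


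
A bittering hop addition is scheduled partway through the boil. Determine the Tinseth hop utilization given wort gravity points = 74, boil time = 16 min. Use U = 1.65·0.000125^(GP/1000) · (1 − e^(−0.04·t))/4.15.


bigness = 1.65·0.000125^(74/1000) = 0.8485
boil_factor = (1 − e^(−0.04·16))/4.15 = 0.1139
U = 0.8485 · 0.1139

0.0966


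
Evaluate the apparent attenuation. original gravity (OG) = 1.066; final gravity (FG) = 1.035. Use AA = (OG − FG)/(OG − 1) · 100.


AA = (1.066 − 1.035)/(1.066 − 1) · 100

46.9697 %


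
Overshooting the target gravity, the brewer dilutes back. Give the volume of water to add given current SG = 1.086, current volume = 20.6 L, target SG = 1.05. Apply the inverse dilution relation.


V_water = V·((SG_curr − 1)/(SG_target − 1) − 1)
V_water = 20.6·((1.086 − 1)/(1.05 − 1) − 1)

14.8320 L


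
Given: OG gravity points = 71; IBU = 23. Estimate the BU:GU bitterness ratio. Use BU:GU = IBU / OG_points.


BU:GU = 23 / 71

0.3239


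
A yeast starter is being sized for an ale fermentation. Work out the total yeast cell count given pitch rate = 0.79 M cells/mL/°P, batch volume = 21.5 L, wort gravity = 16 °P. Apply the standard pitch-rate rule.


cells (billions) = rate · V_L · °P
cells = 0.79 · 21.5 · 16

271.7600 billion cells


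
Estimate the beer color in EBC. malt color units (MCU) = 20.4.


SRM = 1.4922·MCU^0.6859;  EBC = SRM·1.97
SRM = 1.4922·20.4^0.6859 = 11.8060
EBC = 11.8060·1.97

23.2578 EBC


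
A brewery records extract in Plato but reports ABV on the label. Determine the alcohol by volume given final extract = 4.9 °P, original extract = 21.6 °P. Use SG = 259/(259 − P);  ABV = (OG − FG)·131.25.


OG = 259/(259 − 21.6) = 1.0910
FG = 259/(259 − 4.9) = 1.0193
ABV = (1.0910 − 1.0193)·131.25

9.4109 % ABV


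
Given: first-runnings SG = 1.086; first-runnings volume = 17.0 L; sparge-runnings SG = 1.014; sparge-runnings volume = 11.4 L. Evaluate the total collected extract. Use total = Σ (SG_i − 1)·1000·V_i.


first = (1.086 − 1)·1000·17.0 = 1462.0000
sparge = (1.014 − 1)·1000·11.4 = 159.6000
total = 1462.0000 + 159.6000

1621.6000 gravity·L


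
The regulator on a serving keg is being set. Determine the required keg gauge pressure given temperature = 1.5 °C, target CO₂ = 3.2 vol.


psi = vols/(0.01821 + 0.09011·e^(−0.04·T)) − 14.695
psi = 3.2/(0.01821 + 0.09011·e^(−0.04·1.5)) − 14.695

16.3511 psi


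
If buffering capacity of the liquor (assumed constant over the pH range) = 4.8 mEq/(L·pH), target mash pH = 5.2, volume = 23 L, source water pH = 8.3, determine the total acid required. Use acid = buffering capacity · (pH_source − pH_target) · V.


acid = 4.8 · (8.3 − 5.2) · 23

342.2400 mEq


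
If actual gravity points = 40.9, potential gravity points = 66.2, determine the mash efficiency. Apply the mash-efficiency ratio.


efficiency = actual / potential × 100
efficiency = 40.9 / 66.2 × 100

61.7825 %


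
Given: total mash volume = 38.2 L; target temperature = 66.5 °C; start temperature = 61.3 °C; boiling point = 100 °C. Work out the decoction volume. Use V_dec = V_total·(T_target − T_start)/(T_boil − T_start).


V_dec = 38.2·(66.5 − 61.3)/(100 − 61.3)

5.1328 L


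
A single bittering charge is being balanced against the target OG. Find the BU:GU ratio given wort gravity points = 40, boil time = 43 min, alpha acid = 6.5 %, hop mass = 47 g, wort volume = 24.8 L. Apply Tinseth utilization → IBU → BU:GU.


U = 1.65·0.000125^(GP/1000)·(1−e^(−0.04t))/4.15;  IBU = (α/100)·m·U·1000/V;  BU:GU = IBU/GP
U = 1.65·0.000125^(40/1000)·(1−e^(−0.04·43))/4.15 = 0.2278
IBU = (6.5/100)·47·0.2278·1000/24.8 = 28.0660
BU:GU = 28.0660/40

0.7016


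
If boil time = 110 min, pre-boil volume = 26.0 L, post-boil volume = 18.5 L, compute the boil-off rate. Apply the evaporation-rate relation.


rate = (V_pre − V_post) / (t_min/60)
rate = (26.0 − 18.5) / (110/60)

4.0909 L/hr


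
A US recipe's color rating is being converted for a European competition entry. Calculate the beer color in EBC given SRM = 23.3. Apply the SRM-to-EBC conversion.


EBC = SRM · 1.97
EBC = 23.3 · 1.97

45.9010 EBC


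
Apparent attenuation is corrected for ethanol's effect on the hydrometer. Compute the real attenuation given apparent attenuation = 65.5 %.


RA = AA · 0.8192
RA = 65.5 · 0.8192

53.6576 %


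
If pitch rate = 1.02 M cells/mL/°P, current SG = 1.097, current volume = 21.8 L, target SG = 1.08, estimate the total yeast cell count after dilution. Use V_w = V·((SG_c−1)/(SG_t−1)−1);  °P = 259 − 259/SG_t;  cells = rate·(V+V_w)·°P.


V_w = 21.8·((1.097−1)/(1.08−1)−1) = 4.6325
V_final = 21.8 + 4.6325 = 26.4325
°P = 259 − 259/1.08 = 19.1852
cells = 1.02·26.4325·19.1852

517.2547 billion cells


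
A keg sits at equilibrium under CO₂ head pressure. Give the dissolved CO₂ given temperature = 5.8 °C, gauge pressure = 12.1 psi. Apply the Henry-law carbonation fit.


vols = (P + 14.695)·(0.01821 + 0.09011·e^(−0.04·T))
vols = (12.1 + 14.695)·(0.01821 + 0.09011·e^(−0.04·5.8))

2.4025 volumes


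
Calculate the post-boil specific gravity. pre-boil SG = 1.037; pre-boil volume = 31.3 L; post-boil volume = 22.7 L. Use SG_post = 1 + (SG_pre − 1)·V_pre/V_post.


pts_pre = (1.037 − 1)·1000 = 37.0000
pts_post = 37.0000·31.3/22.7 = 51.0176
SG_post = 1 + 51.0176/1000

1.0510


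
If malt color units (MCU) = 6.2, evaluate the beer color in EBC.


SRM = 1.4922·MCU^0.6859;  EBC = SRM·1.97
SRM = 1.4922·6.2^0.6859 = 5.2159
EBC = 5.2159·1.97

10.2753 EBC


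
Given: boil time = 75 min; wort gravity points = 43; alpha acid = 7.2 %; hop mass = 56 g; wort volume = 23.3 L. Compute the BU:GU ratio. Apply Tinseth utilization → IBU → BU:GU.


U = 1.65·0.000125^(GP/1000)·(1−e^(−0.04t))/4.15;  IBU = (α/100)·m·U·1000/V;  BU:GU = IBU/GP
U = 1.65·0.000125^(43/1000)·(1−e^(−0.04·75))/4.15 = 0.2567
IBU = (7.2/100)·56·0.2567·1000/23.3 = 44.4210
BU:GU = 44.4210/43

1.0330


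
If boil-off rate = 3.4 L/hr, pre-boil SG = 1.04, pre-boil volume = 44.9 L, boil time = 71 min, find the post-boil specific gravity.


V_post = V_pre − rate·(t/60);  SG_post = 1 + (SG_pre−1)·V_pre/V_post
V_post = 44.9 − 3.4·(71/60) = 40.8767
SG_post = 1 + (1.04 − 1)·44.9/40.8767

1.0439


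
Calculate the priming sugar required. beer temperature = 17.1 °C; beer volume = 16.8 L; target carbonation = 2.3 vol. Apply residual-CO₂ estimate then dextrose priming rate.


residual = 14.695·(0.01821 + 0.09011·e^(−0.04·T));  sugar = (target − residual)·4.0·V
residual = 14.695·(0.01821 + 0.09011·e^(−0.04·17.1)) = 0.9358
sugar = (2.3 − 0.9358)·4.0·16.8

91.6767 g


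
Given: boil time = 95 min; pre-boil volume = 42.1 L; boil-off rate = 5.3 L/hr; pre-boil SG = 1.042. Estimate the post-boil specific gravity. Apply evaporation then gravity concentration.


V_post = V_pre − rate·(t/60);  SG_post = 1 + (SG_pre−1)·V_pre/V_post
V_post = 42.1 − 5.3·(95/60) = 33.7083
SG_post = 1 + (1.042 − 1)·42.1/33.7083

1.0525


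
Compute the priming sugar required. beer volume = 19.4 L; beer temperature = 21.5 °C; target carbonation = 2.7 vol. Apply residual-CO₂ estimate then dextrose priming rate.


residual = 14.695·(0.01821 + 0.09011·e^(−0.04·T));  sugar = (target − residual)·4.0·V
residual = 14.695·(0.01821 + 0.09011·e^(−0.04·21.5)) = 0.8279
sugar = (2.7 − 0.8279)·4.0·19.4

145.2724 g


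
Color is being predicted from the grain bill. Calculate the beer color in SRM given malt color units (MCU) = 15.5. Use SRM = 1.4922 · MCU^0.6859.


SRM = 1.4922 · 15.5^0.6859

9.7786 SRM


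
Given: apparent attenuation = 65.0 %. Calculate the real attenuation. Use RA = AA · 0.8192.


RA = 65.0 · 0.8192

53.2480 %


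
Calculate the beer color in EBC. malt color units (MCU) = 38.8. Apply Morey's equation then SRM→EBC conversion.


SRM = 1.4922·MCU^0.6859;  EBC = SRM·1.97
SRM = 1.4922·38.8^0.6859 = 18.3488
EBC = 18.3488·1.97

36.1471 EBC


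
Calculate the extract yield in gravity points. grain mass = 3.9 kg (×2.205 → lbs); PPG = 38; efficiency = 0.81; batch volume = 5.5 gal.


points = lbs × PPG × eff / vol
lbs = 3.9 × 2.205 = 8.5995
points = 8.5995 × 38 × 0.81 / 5.5

48.1259 points


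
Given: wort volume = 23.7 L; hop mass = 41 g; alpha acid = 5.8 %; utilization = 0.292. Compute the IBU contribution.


IBU = (α/100)·mass·U·1000 / V
IBU = (5.8/100)·41·0.292·1000 / 23.7

29.2986 IBU


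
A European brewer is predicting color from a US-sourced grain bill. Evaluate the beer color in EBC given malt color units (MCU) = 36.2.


SRM = 1.4922·MCU^0.6859;  EBC = SRM·1.97
SRM = 1.4922·36.2^0.6859 = 17.4963
EBC = 17.4963·1.97

34.4676 EBC


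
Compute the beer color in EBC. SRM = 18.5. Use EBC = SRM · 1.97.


EBC = 18.5 · 1.97

36.4450 EBC


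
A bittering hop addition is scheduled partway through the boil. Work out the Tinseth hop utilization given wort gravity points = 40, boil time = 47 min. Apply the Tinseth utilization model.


U = 1.65·0.000125^(GP/1000) · (1 − e^(−0.04·t))/4.15
bigness = 1.65·0.000125^(40/1000) = 1.1518
boil_factor = (1 − e^(−0.04·47))/4.15 = 0.2042
U = 1.1518 · 0.2042

0.2352


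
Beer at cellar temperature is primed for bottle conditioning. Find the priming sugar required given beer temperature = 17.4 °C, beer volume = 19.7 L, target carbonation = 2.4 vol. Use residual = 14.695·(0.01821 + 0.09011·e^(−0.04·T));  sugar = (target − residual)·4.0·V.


residual = 14.695·(0.01821 + 0.09011·e^(−0.04·17.4)) = 0.9278
sugar = (2.4 − 0.9278)·4.0·19.7

116.0099 g


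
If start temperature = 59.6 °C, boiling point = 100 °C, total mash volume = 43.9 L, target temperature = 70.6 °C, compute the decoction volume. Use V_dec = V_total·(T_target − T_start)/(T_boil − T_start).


V_dec = 43.9·(70.6 − 59.6)/(100 − 59.6)

11.9530 L


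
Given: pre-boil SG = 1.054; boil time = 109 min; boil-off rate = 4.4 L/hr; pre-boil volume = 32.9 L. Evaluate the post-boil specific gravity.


V_post = V_pre − rate·(t/60);  SG_post = 1 + (SG_pre−1)·V_pre/V_post
V_post = 32.9 − 4.4·(109/60) = 24.9067
SG_post = 1 + (1.054 − 1)·32.9/24.9067

1.0713


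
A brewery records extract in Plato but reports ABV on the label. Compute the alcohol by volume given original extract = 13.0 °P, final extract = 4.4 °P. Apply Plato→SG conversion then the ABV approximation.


SG = 259/(259 − P);  ABV = (OG − FG)·131.25
OG = 259/(259 − 13.0) = 1.0528
FG = 259/(259 − 4.4) = 1.0173
ABV = (1.0528 − 1.0173)·131.25

4.6677 % ABV


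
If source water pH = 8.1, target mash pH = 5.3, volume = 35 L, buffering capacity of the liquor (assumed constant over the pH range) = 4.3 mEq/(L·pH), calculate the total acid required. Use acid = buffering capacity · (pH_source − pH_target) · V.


acid = 4.3 · (8.1 − 5.3) · 35

421.4000 mEq


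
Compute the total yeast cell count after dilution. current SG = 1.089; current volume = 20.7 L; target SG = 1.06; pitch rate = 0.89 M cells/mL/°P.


V_w = V·((SG_c−1)/(SG_t−1)−1);  °P = 259 − 259/SG_t;  cells = rate·(V+V_w)·°P
V_w = 20.7·((1.089−1)/(1.06−1)−1) = 10.0050
V_final = 20.7 + 10.0050 = 30.7050
°P = 259 − 259/1.06 = 14.6604
cells = 0.89·30.7050·14.6604

400.6307 billion cells


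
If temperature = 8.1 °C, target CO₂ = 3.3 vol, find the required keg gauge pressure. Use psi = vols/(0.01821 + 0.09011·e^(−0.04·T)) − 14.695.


psi = 3.3/(0.01821 + 0.09011·e^(−0.04·8.1)) − 14.695

24.8818 psi


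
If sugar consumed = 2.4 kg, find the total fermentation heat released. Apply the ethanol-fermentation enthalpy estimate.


Q = m_sugar · 590 kJ/kg
Q = 2.4 · 590

1416.0000 kJ


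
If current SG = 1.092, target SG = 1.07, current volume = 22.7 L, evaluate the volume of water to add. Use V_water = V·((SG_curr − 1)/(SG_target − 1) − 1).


V_water = 22.7·((1.092 − 1)/(1.07 − 1) − 1)

7.1343 L


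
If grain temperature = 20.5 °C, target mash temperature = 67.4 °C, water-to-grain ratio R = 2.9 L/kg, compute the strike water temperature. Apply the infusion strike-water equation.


T_strike = (0.41/R)·(T_mash − T_grain) + T_mash
T_strike = (0.41/2.9)·(67.4 − 20.5) + 67.4

74.0307 °C


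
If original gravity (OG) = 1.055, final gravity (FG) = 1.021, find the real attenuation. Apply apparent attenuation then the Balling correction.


AA = (OG−FG)/(OG−1)·100;  RA = AA·0.8192
AA = (1.055 − 1.021)/(1.055 − 1)·100 = 61.8182
RA = 61.8182·0.8192

50.6415 %
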